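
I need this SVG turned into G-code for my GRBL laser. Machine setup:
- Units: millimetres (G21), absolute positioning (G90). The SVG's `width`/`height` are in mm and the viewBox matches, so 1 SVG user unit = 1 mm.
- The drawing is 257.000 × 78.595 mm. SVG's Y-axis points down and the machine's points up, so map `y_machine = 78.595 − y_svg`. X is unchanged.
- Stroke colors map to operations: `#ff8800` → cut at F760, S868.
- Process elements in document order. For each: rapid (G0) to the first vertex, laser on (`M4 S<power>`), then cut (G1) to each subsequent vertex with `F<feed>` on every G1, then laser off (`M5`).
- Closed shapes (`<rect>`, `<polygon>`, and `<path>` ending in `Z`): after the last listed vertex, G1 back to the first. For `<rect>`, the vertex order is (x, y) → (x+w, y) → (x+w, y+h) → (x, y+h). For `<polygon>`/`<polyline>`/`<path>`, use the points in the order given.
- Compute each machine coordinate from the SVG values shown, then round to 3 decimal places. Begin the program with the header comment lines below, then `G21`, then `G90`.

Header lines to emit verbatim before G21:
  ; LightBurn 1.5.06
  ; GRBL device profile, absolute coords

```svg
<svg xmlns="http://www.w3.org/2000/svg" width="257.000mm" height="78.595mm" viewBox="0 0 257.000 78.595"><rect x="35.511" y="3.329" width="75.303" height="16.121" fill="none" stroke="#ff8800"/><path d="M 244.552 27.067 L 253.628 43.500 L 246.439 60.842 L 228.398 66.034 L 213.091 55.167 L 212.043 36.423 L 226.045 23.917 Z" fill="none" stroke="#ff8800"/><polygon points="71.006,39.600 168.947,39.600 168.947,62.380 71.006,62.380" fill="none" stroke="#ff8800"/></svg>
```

Since the viewBox matches the mm dimensions, user units are millimetres directly. The only transform is the Y-flip y_m = 78.595 − y_svg.

Shape 1 is a rectangle drawn with `<rect>`. Its stroke #ff8800 means cut at S868, F760. After flipping Y the toolpath is (35.511,75.266) → (110.814,75.266) → (110.814,59.145) → (35.511,59.145) → (35.511,75.266), returning to the start.

Shape 2 is a regular polygon drawn with `<path>`. Its stroke #ff8800 means cut at S868, F760. After flipping Y the toolpath is (244.552,51.528) → (253.628,35.095) → (246.439,17.753) → (228.398,12.561) → (213.091,23.428) → (212.043,42.172) → (226.045,54.678) → (244.552,51.528), returning to the start.

Shape 3 is a rectangle drawn with `<polygon>`. Its stroke #ff8800 means cut at S868, F760. After flipping Y the toolpath is (71.006,38.995) → (168.947,38.995) → (168.947,16.215) → (71.006,16.215) → (71.006,38.995), returning to the start.

; LightBurn 1.5.06
; GRBL device profile, absolute coords
G21
G90
G0 X35.511 Y75.266
M4 S868
G1 X110.814 Y75.266 F760
G1 X110.814 Y59.145 F760
G1 X35.511 Y59.145 F760
G1 X35.511 Y75.266 F760
M5
G0 X244.552 Y51.528
M4 S868
G1 X253.628 Y35.095 F760
G1 X246.439 Y17.753 F760
G1 X228.398 Y12.561 F760
G1 X213.091 Y23.428 F760
G1 X212.043 Y42.172 F760
G1 X226.045 Y54.678 F760
G1 X244.552 Y51.528 F760
M5
G0 X71.006 Y38.995
M4 S868
G1 X168.947 Y38.995 F760
G1 X168.947 Y16.215 F760
G1 X71.006 Y16.215 F760
G1 X71.006 Y38.995 F760
M5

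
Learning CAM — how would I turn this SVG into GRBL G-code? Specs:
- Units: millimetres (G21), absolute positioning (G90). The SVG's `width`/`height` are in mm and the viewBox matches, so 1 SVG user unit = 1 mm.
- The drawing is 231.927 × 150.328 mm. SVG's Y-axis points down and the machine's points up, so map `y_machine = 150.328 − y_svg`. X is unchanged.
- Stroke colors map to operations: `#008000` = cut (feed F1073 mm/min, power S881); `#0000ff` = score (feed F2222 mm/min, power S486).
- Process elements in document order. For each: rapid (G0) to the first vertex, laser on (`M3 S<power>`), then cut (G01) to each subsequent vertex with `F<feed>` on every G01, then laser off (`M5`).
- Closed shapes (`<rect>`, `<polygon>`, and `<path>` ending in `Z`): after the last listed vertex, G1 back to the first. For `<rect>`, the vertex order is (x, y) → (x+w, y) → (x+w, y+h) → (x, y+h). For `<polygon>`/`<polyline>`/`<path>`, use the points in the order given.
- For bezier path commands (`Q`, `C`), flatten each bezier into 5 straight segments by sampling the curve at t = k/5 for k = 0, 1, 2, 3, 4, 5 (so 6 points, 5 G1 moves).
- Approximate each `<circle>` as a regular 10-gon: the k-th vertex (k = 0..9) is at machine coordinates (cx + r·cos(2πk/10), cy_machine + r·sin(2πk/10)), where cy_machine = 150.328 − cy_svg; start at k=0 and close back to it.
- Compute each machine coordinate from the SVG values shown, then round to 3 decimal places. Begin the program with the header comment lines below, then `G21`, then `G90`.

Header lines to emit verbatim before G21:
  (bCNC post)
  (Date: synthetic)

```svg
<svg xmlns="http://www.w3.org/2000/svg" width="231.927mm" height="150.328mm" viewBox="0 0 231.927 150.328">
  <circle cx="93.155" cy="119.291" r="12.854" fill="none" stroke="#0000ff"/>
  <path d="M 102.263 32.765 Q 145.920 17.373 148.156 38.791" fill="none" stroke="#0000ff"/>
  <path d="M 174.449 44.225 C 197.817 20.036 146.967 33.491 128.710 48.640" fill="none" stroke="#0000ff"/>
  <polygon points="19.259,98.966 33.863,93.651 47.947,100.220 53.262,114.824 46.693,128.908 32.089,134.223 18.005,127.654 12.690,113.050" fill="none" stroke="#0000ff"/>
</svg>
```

(bCNC post)
(Date: synthetic)
G21
G90
G0 X106.009 Y31.037
M3 S486
G01 X103.554 Y38.592 F2222
G01 X97.127 Y43.262 F2222
G01 X89.183 Y43.262 F2222
G01 X82.756 Y38.592 F2222
G01 X80.301 Y31.037 F2222
G01 X82.756 Y23.482 F2222
G01 X89.183 Y18.812 F2222
G01 X97.127 Y18.812 F2222
G01 X103.554 Y23.482 F2222
G01 X106.009 Y31.037 F2222
M5
G0 X102.263 Y117.563
M3 S486
G01 X118.069 Y122.247 F2222
G01 X130.561 Y123.987 F2222
G01 X139.740 Y122.782 F2222
G01 X145.605 Y118.632 F2222
G01 X148.156 Y111.537 F2222
M5
G0 X174.449 Y106.103
M3 S486
G01 X180.418 Y116.387 F2222
G01 X173.702 Y119.361 F2222
G01 X159.427 Y116.753 F2222
G01 X142.721 Y110.287 F2222
G01 X128.710 Y101.688 F2222
M5
G0 X19.259 Y51.362
M3 S486
G01 X33.863 Y56.677 F2222
G01 X47.947 Y50.108 F2222
G01 X53.262 Y35.504 F2222
G01 X46.693 Y21.420 F2222
G01 X32.089 Y16.105 F2222
G01 X18.005 Y22.674 F2222
G01 X12.690 Y37.278 F2222
G01 X19.259 Y51.362 F2222
M5

1 u = 1 mm; y_m = 150.328 − y.

[1] `<circle>` circle, #0000ff→score S486 F2222: (106.009,31.037) → (103.554,38.592) → (97.127,43.262) → (89.183,43.262) → (82.756,38.592) → (80.301,31.037) → (82.756,23.482) → (89.183,18.812) → (97.127,18.812) → (103.554,23.482) → (106.009,31.037) (closed)

[2] `<path>` quadratic bezier, #0000ff→score S486 F2222: (102.263,117.563) → (118.069,122.247) → (130.561,123.987) → (139.740,122.782) → (145.605,118.632) → (148.156,111.537)

[3] `<path>` cubic bezier, #0000ff→score S486 F2222: (174.449,106.103) → (180.418,116.387) → (173.702,119.361) → (159.427,116.753) → (142.721,110.287) → (128.710,101.688)

[4] `<polygon>` regular polygon, #0000ff→score S486 F2222: (19.259,51.362) → (33.863,56.677) → (47.947,50.108) → (53.262,35.504) → (46.693,21.420) → (32.089,16.105) → (18.005,22.674) → (12.690,37.278) → (19.259,51.362) (closed)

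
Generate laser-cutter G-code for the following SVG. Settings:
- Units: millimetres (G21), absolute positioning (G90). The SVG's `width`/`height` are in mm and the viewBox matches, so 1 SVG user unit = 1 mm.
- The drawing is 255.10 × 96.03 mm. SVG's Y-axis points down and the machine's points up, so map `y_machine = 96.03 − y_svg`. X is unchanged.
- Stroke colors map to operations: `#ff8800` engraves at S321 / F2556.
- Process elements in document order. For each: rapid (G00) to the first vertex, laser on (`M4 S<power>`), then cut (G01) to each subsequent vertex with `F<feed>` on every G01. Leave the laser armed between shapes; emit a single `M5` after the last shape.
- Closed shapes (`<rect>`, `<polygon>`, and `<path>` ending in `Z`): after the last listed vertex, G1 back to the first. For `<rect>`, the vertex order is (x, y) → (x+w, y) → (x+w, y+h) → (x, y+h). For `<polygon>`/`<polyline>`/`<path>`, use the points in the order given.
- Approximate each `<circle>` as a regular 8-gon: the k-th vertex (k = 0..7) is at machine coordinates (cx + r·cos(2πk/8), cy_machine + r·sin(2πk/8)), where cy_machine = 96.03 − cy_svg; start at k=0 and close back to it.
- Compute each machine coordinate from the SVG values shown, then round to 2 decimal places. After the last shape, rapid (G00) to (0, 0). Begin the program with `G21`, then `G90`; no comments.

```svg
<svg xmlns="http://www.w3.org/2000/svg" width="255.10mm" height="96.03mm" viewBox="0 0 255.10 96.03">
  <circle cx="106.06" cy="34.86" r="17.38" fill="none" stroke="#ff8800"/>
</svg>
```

G21
G90
G00 X123.44 Y61.17
M4 S321
G01 X118.35 Y73.46 F2556
G01 X106.06 Y78.55 F2556
G01 X93.77 Y73.46 F2556
G01 X88.68 Y61.17 F2556
G01 X93.77 Y48.88 F2556
G01 X106.06 Y43.79 F2556
G01 X118.35 Y48.88 F2556
G01 X123.44 Y61.17 F2556
M5
G00 X0.00 Y0.00

viewBox `0 0 255.10 96.03` with mm width/height → 1 unit = 1 mm. Flip: y_m = 96.03 − y_svg.

**Shape 1** — `<circle>` circle, stroke `#ff8800` → engrave (S321, F2556). Machine vertices: (123.44,61.17) → (118.35,73.46) → (106.06,78.55) → (93.77,73.46) → (88.68,61.17) → (93.77,48.88) → (106.06,43.79) → (118.35,48.88) → (123.44,61.17). Closed: final G1 returns to the first vertex.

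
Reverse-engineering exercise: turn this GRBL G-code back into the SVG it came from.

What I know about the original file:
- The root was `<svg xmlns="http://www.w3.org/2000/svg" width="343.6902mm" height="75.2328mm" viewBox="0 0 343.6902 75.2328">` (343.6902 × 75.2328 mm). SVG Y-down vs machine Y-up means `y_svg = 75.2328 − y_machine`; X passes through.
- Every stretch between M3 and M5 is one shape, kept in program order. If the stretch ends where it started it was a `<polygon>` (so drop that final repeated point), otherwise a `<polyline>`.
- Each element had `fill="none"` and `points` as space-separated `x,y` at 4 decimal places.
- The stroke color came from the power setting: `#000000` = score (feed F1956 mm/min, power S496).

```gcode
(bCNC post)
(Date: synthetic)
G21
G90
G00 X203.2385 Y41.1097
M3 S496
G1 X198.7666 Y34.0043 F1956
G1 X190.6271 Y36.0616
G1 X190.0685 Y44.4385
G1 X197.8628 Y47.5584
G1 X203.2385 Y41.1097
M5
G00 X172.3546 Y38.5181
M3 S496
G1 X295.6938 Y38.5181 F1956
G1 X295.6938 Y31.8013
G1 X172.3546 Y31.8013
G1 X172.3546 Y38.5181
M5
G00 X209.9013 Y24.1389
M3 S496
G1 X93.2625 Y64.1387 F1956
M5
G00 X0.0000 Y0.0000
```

y_svg = 75.2328 − y_m. Every run uses S496, so all elements get stroke `#000000` (score).

[1] closed run; points: 203.2385,34.1231 198.7666,41.2285 190.6271,39.1712 190.0685,30.7943 197.8628,27.6744

[2] closed run; points: 172.3546,36.7147 295.6938,36.7147 295.6938,43.4315 172.3546,43.4315

[3] open run; points: 209.9013,51.0939 93.2625,11.0941

<svg xmlns="http://www.w3.org/2000/svg" width="343.6902mm" height="75.2328mm" viewBox="0 0 343.6902 75.2328">
  <polygon points="203.2385,34.1231 198.7666,41.2285 190.6271,39.1712 190.0685,30.7943 197.8628,27.6744" fill="none" stroke="#000000"/>
  <polygon points="172.3546,36.7147 295.6938,36.7147 295.6938,43.4315 172.3546,43.4315" fill="none" stroke="#000000"/>
  <polyline points="209.9013,51.0939 93.2625,11.0941" fill="none" stroke="#000000"/>
</svg>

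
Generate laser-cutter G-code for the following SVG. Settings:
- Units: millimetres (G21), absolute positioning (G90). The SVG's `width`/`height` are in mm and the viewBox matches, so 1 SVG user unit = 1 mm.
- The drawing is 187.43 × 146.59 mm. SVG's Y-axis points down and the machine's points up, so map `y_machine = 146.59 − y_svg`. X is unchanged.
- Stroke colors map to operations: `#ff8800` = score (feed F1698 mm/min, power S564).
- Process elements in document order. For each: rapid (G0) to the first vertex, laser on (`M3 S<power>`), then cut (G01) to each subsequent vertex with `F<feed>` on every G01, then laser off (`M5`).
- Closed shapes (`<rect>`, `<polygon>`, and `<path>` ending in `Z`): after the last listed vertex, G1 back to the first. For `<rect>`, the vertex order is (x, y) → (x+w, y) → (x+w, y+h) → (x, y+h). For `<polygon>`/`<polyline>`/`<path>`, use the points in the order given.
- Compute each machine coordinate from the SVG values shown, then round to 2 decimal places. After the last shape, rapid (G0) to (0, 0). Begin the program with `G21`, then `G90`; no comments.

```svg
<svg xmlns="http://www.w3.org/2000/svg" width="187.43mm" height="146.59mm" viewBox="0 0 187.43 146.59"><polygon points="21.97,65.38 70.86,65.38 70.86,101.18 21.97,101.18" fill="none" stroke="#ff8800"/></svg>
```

G21
G90
G0 X21.97 Y81.21
M3 S564
G01 X70.86 Y81.21 F1698
G01 X70.86 Y45.41 F1698
G01 X21.97 Y45.41 F1698
G01 X21.97 Y81.21 F1698
M5
G0 X0.00 Y0.00

Since the viewBox matches the mm dimensions, user units are millimetres directly. The only transform is the Y-flip y_m = 146.59 − y_svg.

Shape 1 is a rectangle drawn with `<polygon>`. Its stroke #ff8800 means score at S564, F1698. After flipping Y the toolpath is (21.97,81.21) → (70.86,81.21) → (70.86,45.41) → (21.97,45.41) → (21.97,81.21), returning to the start.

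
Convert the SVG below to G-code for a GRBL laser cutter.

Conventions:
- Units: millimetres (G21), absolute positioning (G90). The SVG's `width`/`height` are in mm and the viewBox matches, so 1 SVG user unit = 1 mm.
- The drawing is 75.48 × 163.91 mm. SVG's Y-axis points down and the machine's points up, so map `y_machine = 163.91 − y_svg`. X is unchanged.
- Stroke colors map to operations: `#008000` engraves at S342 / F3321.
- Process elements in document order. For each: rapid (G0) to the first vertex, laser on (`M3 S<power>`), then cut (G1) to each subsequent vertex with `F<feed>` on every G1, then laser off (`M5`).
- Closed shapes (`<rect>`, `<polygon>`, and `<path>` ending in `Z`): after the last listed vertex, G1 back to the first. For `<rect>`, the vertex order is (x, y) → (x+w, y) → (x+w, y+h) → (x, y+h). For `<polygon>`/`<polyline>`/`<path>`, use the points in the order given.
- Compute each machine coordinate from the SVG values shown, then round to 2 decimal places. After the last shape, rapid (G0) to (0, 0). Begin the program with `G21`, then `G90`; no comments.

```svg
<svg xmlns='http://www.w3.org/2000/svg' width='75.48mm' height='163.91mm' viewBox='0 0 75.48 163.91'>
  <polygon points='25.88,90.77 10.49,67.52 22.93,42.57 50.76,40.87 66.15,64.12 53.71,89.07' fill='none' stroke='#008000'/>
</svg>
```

G21
G90
G0 X25.88 Y73.14
M3 S342
G1 X10.49 Y96.39 F3321
G1 X22.93 Y121.34 F3321
G1 X50.76 Y123.04 F3321
G1 X66.15 Y99.79 F3321
G1 X53.71 Y74.84 F3321
G1 X25.88 Y73.14 F3321
M5
G0 X0.00 Y0.00

1 u = 1 mm; y_m = 163.91 − y.

[1] `<polygon>` regular polygon, #008000→engrave S342 F3321: (25.88,73.14) → (10.49,96.39) → (22.93,121.34) → (50.76,123.04) → (66.15,99.79) → (53.71,74.84) → (25.88,73.14) (closed)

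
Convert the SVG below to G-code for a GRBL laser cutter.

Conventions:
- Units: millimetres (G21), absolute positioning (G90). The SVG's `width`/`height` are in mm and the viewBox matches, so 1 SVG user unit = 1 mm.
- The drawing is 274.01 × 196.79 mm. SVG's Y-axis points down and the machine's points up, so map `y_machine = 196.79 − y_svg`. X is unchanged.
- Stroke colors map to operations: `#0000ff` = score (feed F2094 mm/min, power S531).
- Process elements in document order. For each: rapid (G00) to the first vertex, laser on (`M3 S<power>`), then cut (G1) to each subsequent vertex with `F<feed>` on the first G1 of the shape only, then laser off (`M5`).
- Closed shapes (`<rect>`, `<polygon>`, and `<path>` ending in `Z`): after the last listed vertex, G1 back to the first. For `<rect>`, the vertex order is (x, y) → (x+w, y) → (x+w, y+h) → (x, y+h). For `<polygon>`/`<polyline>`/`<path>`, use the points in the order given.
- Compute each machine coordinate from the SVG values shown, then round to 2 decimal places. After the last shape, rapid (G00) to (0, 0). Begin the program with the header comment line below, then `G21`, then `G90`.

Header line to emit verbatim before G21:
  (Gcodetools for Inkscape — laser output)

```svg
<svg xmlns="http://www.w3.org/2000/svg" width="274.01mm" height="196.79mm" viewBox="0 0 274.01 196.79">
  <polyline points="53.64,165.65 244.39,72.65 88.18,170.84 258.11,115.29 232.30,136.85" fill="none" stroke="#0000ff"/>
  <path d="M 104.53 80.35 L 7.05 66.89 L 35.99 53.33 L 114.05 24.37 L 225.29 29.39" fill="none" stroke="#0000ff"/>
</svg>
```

(Gcodetools for Inkscape — laser output)
G21
G90
G00 X53.64 Y31.14
M3 S531
G1 X244.39 Y124.14 F2094
G1 X88.18 Y25.95
G1 X258.11 Y81.50
G1 X232.30 Y59.94
M5
G00 X104.53 Y116.44
M3 S531
G1 X7.05 Y129.90 F2094
G1 X35.99 Y143.46
G1 X114.05 Y172.42
G1 X225.29 Y167.40
M5
G00 X0.00 Y0.00

viewBox `0 0 274.01 196.79` with mm width/height → 1 unit = 1 mm. Flip: y_m = 196.79 − y_svg.

**Shape 1** — `<polyline>` open polyline, stroke `#0000ff` → score (S531, F2094). Machine vertices: (53.64,31.14) → (244.39,124.14) → (88.18,25.95) → (258.11,81.50) → (232.30,59.94). Open path.

**Shape 2** — `<path>` open polyline, stroke `#0000ff` → score (S531, F2094). Machine vertices: (104.53,116.44) → (7.05,129.90) → (35.99,143.46) → (114.05,172.42) → (225.29,167.40). Open path.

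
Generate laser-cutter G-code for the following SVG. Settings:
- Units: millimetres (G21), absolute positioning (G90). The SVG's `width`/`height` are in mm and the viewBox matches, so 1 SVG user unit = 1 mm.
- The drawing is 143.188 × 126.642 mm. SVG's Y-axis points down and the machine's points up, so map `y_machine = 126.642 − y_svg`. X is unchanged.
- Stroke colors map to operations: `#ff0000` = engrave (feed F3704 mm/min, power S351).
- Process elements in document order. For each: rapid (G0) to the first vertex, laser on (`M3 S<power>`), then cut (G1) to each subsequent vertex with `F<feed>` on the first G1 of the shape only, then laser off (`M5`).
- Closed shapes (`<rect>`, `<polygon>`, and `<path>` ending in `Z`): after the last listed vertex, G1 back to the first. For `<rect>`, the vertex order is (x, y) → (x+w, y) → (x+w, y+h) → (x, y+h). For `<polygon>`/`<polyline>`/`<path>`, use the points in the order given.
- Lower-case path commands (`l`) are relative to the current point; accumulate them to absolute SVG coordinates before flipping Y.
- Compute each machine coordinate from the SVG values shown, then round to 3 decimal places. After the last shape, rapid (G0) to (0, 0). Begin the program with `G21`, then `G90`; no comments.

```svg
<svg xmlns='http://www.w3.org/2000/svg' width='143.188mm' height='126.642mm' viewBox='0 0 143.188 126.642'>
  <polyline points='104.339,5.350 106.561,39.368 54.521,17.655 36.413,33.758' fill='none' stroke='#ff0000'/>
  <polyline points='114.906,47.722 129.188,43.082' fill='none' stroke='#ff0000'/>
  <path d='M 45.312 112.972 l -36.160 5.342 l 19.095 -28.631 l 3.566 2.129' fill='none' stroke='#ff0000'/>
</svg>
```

1 u = 1 mm; y_m = 126.642 − y.

[1] `<polyline>` open polyline, #ff0000→engrave S351 F3704: (104.339,121.292) → (106.561,87.274) → (54.521,108.987) → (36.413,92.884)

[2] `<polyline>` line segment, #ff0000→engrave S351 F3704: (114.906,78.920) → (129.188,83.560)

[3] `<path>` open polyline, #ff0000→engrave S351 F3704: (45.312,13.670) → (9.152,8.328) → (28.247,36.959) → (31.813,34.830)

G21
G90
G0 X104.339 Y121.292
M3 S351
G1 X106.561 Y87.274 F3704
G1 X54.521 Y108.987
G1 X36.413 Y92.884
M5
G0 X114.906 Y78.920
M3 S351
G1 X129.188 Y83.560 F3704
M5
G0 X45.312 Y13.670
M3 S351
G1 X9.152 Y8.328 F3704
G1 X28.247 Y36.959
G1 X31.813 Y34.830
M5
G0 X0.000 Y0.000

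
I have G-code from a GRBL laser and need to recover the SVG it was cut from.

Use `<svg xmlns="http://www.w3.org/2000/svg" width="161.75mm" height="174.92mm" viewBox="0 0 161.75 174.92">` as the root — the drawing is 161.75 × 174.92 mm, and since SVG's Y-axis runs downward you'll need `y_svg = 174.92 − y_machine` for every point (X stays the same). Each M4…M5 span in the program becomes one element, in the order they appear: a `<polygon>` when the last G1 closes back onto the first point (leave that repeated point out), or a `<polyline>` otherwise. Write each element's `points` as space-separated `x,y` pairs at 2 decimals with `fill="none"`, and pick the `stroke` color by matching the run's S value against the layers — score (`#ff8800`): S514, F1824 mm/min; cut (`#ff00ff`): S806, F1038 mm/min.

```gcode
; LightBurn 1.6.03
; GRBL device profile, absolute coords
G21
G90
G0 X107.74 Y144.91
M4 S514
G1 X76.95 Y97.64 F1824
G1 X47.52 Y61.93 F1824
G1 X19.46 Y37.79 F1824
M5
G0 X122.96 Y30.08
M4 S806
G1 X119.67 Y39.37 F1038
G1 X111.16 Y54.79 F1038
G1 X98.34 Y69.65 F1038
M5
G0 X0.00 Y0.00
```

y_svg = 174.92 − y_m.

[1] S514→`#ff8800` (score); open run; points: 107.74,30.01 76.95,77.28 47.52,112.99 19.46,137.13

[2] S806→`#ff00ff` (cut); open run; points: 122.96,144.84 119.67,135.55 111.16,120.13 98.34,105.27

<svg xmlns="http://www.w3.org/2000/svg" width="161.75mm" height="174.92mm" viewBox="0 0 161.75 174.92">
  <polyline points="107.74,30.01 76.95,77.28 47.52,112.99 19.46,137.13" fill="none" stroke="#ff8800"/>
  <polyline points="122.96,144.84 119.67,135.55 111.16,120.13 98.34,105.27" fill="none" stroke="#ff00ff"/>
</svg>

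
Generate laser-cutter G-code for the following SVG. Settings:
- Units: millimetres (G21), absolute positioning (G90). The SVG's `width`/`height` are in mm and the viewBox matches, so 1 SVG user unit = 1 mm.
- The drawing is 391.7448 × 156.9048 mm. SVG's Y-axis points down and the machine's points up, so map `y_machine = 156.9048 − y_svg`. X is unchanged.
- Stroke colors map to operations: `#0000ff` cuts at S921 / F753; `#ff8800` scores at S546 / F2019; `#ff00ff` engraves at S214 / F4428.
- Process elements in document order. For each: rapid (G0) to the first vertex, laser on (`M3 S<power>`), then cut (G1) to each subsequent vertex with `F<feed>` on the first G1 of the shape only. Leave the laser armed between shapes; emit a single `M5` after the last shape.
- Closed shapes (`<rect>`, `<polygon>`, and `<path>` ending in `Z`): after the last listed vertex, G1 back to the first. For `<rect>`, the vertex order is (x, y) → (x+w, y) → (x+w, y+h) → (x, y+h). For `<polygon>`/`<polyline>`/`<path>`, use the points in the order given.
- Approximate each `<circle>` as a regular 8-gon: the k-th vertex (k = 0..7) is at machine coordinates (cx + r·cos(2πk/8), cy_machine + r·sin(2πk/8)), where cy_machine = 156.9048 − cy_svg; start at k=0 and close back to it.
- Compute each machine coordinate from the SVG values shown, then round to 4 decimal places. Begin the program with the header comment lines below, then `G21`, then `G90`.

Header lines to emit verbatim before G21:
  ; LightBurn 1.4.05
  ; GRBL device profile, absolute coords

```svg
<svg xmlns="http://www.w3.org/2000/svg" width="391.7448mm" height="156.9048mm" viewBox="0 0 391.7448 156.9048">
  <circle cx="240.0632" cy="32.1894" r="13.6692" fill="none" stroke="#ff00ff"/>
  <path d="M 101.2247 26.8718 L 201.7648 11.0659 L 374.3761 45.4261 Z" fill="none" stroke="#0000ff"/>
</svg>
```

; LightBurn 1.4.05
; GRBL device profile, absolute coords
G21
G90
G0 X253.7324 Y124.7154
M3 S214
G1 X249.7288 Y134.3810 F4428
G1 X240.0632 Y138.3846
G1 X230.3976 Y134.3810
G1 X226.3940 Y124.7154
G1 X230.3976 Y115.0498
G1 X240.0632 Y111.0462
G1 X249.7288 Y115.0498
G1 X253.7324 Y124.7154
G0 X101.2247 Y130.0330
M3 S921
G1 X201.7648 Y145.8389 F753
G1 X374.3761 Y111.4787
G1 X101.2247 Y130.0330
M5

Since the viewBox matches the mm dimensions, user units are millimetres directly. The only transform is the Y-flip y_m = 156.9048 − y_svg.

Shape 1 is a circle drawn with `<circle>`. Its stroke #ff00ff means engrave at S214, F4428. After flipping Y the toolpath is (253.7324,124.7154) → (249.7288,134.3810) → (240.0632,138.3846) → (230.3976,134.3810) → (226.3940,124.7154) → (230.3976,115.0498) → (240.0632,111.0462) → (249.7288,115.0498) → (253.7324,124.7154), returning to the start.

Shape 2 is a closed polygon drawn with `<path>`. Its stroke #0000ff means cut at S921, F753. After flipping Y the toolpath is (101.2247,130.0330) → (201.7648,145.8389) → (374.3761,111.4787) → (101.2247,130.0330), returning to the start.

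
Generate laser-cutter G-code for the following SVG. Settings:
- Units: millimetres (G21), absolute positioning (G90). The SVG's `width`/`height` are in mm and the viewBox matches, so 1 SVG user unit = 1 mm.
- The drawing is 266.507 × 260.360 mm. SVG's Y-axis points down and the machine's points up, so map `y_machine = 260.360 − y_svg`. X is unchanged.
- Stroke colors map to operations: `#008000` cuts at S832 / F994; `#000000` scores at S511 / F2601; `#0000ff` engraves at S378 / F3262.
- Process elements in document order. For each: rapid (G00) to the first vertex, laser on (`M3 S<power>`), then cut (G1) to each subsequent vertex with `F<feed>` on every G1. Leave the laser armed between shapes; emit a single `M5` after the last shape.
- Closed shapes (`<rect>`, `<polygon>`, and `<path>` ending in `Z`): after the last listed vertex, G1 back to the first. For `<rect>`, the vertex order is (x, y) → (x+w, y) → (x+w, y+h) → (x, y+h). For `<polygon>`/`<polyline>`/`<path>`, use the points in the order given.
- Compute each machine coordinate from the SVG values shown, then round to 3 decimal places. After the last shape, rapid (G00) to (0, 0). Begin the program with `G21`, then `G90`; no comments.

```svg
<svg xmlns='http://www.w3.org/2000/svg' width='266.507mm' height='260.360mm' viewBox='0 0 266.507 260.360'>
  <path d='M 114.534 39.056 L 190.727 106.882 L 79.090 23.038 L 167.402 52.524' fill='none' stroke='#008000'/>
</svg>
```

viewBox `0 0 266.507 260.360` with mm width/height → 1 unit = 1 mm. Flip: y_m = 260.360 − y_svg.

**Shape 1** — `<path>` open polyline, stroke `#008000` → cut (S832, F994). Machine vertices: (114.534,221.304) → (190.727,153.478) → (79.090,237.322) → (167.402,207.836). Open path.

G21
G90
G00 X114.534 Y221.304
M3 S832
G1 X190.727 Y153.478 F994
G1 X79.090 Y237.322 F994
G1 X167.402 Y207.836 F994
M5
G00 X0.000 Y0.000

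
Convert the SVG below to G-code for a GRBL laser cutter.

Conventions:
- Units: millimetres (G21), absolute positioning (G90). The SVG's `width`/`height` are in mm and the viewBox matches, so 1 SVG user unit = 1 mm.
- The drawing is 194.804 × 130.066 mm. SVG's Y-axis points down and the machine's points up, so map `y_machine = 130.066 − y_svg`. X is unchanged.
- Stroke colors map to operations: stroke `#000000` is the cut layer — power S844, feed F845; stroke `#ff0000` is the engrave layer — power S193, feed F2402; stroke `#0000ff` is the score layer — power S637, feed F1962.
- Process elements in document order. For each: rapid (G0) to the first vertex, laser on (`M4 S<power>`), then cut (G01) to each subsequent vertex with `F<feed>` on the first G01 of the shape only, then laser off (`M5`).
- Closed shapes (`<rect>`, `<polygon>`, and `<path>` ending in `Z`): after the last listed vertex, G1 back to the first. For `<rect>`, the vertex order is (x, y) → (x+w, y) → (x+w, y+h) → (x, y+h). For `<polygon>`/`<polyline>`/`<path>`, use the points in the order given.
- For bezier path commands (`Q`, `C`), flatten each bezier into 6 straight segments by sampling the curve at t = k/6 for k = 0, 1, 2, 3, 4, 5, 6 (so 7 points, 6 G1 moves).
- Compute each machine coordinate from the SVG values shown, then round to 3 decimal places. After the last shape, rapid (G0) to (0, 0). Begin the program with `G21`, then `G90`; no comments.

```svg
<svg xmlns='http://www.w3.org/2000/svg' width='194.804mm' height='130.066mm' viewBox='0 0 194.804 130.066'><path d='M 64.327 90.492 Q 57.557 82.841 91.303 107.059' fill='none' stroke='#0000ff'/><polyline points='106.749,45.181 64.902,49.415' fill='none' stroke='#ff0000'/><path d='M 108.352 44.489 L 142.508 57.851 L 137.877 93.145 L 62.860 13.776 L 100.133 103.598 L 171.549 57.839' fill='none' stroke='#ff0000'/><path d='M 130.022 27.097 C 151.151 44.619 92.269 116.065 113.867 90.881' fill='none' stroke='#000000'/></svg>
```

1 u = 1 mm; y_m = 130.066 − y.

[1] `<path>` quadratic bezier, #0000ff→score S637 F1962: (64.327,39.574) → (63.196,41.239) → (64.315,41.134) → (67.686,39.258) → (73.307,35.611) → (81.180,30.194) → (91.303,23.007)

[2] `<polyline>` line segment, #ff0000→engrave S193 F2402: (106.749,84.885) → (64.902,80.651)

[3] `<path>` open polyline, #ff0000→engrave S193 F2402: (108.352,85.577) → (142.508,72.215) → (137.877,36.921) → (62.860,116.290) → (100.133,26.468) → (171.549,72.227)

[4] `<path>` cubic bezier, #000000→cut S844 F845: (130.022,102.969) → (134.662,90.411) → (130.425,73.048) → (121.769,55.062) → (113.152,40.635) → (109.032,33.948) → (113.867,39.185)

G21
G90
G0 X64.327 Y39.574
M4 S637
G01 X63.196 Y41.239 F1962
G01 X64.315 Y41.134
G01 X67.686 Y39.258
G01 X73.307 Y35.611
G01 X81.180 Y30.194
G01 X91.303 Y23.007
M5
G0 X106.749 Y84.885
M4 S193
G01 X64.902 Y80.651 F2402
M5
G0 X108.352 Y85.577
M4 S193
G01 X142.508 Y72.215 F2402
G01 X137.877 Y36.921
G01 X62.860 Y116.290
G01 X100.133 Y26.468
G01 X171.549 Y72.227
M5
G0 X130.022 Y102.969
M4 S844
G01 X134.662 Y90.411 F845
G01 X130.425 Y73.048
G01 X121.769 Y55.062
G01 X113.152 Y40.635
G01 X109.032 Y33.948
G01 X113.867 Y39.185
M5
G0 X0.000 Y0.000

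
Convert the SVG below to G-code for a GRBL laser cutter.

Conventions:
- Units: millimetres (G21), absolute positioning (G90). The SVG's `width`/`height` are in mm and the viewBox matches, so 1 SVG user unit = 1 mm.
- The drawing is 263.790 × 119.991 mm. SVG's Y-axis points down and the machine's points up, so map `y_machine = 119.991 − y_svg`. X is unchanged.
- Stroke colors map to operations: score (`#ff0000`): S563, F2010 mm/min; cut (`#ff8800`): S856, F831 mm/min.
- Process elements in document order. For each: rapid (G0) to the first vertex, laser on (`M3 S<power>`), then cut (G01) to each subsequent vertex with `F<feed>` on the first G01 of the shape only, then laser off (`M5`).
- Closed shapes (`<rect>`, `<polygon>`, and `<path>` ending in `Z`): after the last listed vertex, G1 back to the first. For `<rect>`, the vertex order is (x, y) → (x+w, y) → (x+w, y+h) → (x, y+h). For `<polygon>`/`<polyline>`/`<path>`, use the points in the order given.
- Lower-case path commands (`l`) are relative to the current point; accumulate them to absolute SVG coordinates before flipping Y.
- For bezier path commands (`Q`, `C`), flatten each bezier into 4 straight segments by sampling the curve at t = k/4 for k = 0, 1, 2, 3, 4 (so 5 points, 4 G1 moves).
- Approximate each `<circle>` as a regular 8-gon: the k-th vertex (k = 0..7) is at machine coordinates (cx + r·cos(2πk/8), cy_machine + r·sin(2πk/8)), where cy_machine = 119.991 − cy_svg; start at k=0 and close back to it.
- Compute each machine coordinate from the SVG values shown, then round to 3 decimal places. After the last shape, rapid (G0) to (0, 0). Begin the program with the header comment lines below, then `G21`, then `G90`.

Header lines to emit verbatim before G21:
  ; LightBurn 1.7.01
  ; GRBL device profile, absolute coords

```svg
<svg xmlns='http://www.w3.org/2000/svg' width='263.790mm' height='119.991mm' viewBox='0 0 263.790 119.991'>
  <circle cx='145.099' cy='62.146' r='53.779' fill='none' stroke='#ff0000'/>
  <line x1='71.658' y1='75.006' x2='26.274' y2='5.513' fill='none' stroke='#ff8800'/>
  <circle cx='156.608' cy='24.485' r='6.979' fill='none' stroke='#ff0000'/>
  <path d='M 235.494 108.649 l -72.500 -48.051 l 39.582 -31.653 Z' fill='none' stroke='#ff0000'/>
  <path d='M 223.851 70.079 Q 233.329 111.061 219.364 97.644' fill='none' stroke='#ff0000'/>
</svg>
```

; LightBurn 1.7.01
; GRBL device profile, absolute coords
G21
G90
G0 X198.878 Y57.845
M3 S563
G01 X183.126 Y95.872 F2010
G01 X145.099 Y111.624
G01 X107.072 Y95.872
G01 X91.320 Y57.845
G01 X107.072 Y19.818
G01 X145.099 Y4.066
G01 X183.126 Y19.818
G01 X198.878 Y57.845
M5
G0 X71.658 Y44.985
M3 S856
G01 X26.274 Y114.478 F831
M5
G0 X163.587 Y95.506
M3 S563
G01 X161.543 Y100.441 F2010
G01 X156.608 Y102.485
G01 X151.673 Y100.441
G01 X149.629 Y95.506
G01 X151.673 Y90.571
G01 X156.608 Y88.527
G01 X161.543 Y90.571
G01 X163.587 Y95.506
M5
G0 X235.494 Y11.342
M3 S563
G01 X162.994 Y59.393 F2010
G01 X202.576 Y91.046
G01 X235.494 Y11.342
M5
G0 X223.851 Y49.912
M3 S563
G01 X227.125 Y32.821 F2010
G01 X227.468 Y22.530
G01 X224.881 Y19.038
G01 X219.364 Y22.347
M5
G0 X0.000 Y0.000

Since the viewBox matches the mm dimensions, user units are millimetres directly. The only transform is the Y-flip y_m = 119.991 − y_svg.

Shape 1 is a circle drawn with `<circle>`. Its stroke #ff0000 means score at S563, F2010. After flipping Y the toolpath is (198.878,57.845) → (183.126,95.872) → (145.099,111.624) → (107.072,95.872) → (91.320,57.845) → (107.072,19.818) → (145.099,4.066) → (183.126,19.818) → (198.878,57.845), returning to the start.

Shape 2 is a line segment drawn with `<line>`. Its stroke #ff8800 means cut at S856, F831. After flipping Y the toolpath is (71.658,44.985) → (26.274,114.478).

Shape 3 is a circle drawn with `<circle>`. Its stroke #ff0000 means score at S563, F2010. After flipping Y the toolpath is (163.587,95.506) → (161.543,100.441) → (156.608,102.485) → (151.673,100.441) → (149.629,95.506) → (151.673,90.571) → (156.608,88.527) → (161.543,90.571) → (163.587,95.506), returning to the start.

Shape 4 is a closed polygon drawn with `<path>`. Its stroke #ff0000 means score at S563, F2010. After flipping Y the toolpath is (235.494,11.342) → (162.994,59.393) → (202.576,91.046) → (235.494,11.342), returning to the start.

Shape 5 is a quadratic bezier drawn with `<path>`. Its stroke #ff0000 means score at S563, F2010. After flipping Y the toolpath is (223.851,49.912) → (227.125,32.821) → (227.468,22.530) → (224.881,19.038) → (219.364,22.347).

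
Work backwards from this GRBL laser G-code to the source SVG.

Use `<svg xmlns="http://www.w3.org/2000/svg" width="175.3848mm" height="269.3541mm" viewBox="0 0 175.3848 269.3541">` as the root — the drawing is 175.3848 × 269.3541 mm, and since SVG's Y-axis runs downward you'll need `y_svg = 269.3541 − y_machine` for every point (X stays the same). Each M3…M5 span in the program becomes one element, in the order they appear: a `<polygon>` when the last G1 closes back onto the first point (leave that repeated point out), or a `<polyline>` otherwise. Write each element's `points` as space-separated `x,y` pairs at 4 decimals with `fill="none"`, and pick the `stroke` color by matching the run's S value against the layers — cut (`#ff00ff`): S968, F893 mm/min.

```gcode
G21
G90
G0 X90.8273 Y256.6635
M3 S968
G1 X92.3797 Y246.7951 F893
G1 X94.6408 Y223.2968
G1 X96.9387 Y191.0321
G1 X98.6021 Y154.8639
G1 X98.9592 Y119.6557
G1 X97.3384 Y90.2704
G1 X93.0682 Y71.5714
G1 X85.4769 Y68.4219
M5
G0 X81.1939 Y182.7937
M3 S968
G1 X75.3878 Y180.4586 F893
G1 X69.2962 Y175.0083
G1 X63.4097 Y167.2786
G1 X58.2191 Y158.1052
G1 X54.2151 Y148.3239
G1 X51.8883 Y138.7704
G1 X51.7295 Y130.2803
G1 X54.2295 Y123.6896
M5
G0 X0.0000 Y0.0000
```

y_svg = 269.3541 − y_m. Every run uses S968, so all elements get stroke `#ff00ff` (cut).

[1] open run; points: 90.8273,12.6906 92.3797,22.5590 94.6408,46.0573 96.9387,78.3220 98.6021,114.4902 98.9592,149.6984 97.3384,179.0837 93.0682,197.7827 85.4769,200.9322

[2] open run; points: 81.1939,86.5604 75.3878,88.8955 69.2962,94.3458 63.4097,102.0755 58.2191,111.2489 54.2151,121.0302 51.8883,130.5837 51.7295,139.0738 54.2295,145.6645

<svg xmlns="http://www.w3.org/2000/svg" width="175.3848mm" height="269.3541mm" viewBox="0 0 175.3848 269.3541">
  <polyline points="90.8273,12.6906 92.3797,22.5590 94.6408,46.0573 96.9387,78.3220 98.6021,114.4902 98.9592,149.6984 97.3384,179.0837 93.0682,197.7827 85.4769,200.9322" fill="none" stroke="#ff00ff"/>
  <polyline points="81.1939,86.5604 75.3878,88.8955 69.2962,94.3458 63.4097,102.0755 58.2191,111.2489 54.2151,121.0302 51.8883,130.5837 51.7295,139.0738 54.2295,145.6645" fill="none" stroke="#ff00ff"/>
</svg>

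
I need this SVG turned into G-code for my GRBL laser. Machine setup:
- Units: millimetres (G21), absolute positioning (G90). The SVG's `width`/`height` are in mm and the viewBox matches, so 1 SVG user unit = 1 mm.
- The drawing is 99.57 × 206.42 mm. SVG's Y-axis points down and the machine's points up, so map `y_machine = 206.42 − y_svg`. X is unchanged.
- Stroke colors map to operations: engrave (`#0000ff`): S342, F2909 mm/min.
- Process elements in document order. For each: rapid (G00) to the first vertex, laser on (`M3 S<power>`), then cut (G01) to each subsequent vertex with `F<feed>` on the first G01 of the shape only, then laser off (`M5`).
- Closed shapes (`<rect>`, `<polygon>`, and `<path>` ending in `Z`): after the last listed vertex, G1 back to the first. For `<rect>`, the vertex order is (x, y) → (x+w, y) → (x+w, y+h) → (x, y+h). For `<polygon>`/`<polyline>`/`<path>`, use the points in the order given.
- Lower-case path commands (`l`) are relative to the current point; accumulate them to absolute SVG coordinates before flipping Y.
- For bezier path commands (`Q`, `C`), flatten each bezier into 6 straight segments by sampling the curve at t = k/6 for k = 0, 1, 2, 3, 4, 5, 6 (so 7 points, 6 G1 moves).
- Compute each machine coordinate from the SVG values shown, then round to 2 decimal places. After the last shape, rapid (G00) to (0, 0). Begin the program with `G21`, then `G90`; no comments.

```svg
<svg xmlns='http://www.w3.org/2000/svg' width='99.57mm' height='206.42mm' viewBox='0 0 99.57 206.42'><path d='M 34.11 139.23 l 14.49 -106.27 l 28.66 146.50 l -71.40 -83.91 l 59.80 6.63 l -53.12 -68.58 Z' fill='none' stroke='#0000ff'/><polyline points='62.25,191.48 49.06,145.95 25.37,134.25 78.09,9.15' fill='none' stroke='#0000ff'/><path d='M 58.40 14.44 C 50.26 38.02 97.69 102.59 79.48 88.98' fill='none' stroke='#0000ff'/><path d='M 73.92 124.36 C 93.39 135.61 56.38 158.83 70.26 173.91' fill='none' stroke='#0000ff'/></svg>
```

1 u = 1 mm; y_m = 206.42 − y.

[1] `<path>` closed polygon, #0000ff→engrave S342 F2909: (34.11,67.19) → (48.60,173.46) → (77.26,26.96) → (5.86,110.87) → (65.66,104.24) → (12.54,172.82) → (34.11,67.19) (closed)

[2] `<polyline>` open polyline, #0000ff→engrave S342 F2909: (62.25,14.94) → (49.06,60.47) → (25.37,72.17) → (78.09,197.27)

[3] `<path>` cubic bezier, #0000ff→engrave S342 F2909: (58.40,191.98) → (58.40,177.33) → (64.29,159.15) → (72.72,140.76) → (80.30,125.48) → (83.68,116.60) → (79.48,117.44)

[4] `<path>` cubic bezier, #0000ff→engrave S342 F2909: (73.92,82.06) → (79.45,75.53) → (78.54,67.56) → (74.19,58.72) → (69.37,49.56) → (67.06,40.64) → (70.26,32.51)

G21
G90
G00 X34.11 Y67.19
M3 S342
G01 X48.60 Y173.46 F2909
G01 X77.26 Y26.96
G01 X5.86 Y110.87
G01 X65.66 Y104.24
G01 X12.54 Y172.82
G01 X34.11 Y67.19
M5
G00 X62.25 Y14.94
M3 S342
G01 X49.06 Y60.47 F2909
G01 X25.37 Y72.17
G01 X78.09 Y197.27
M5
G00 X58.40 Y191.98
M3 S342
G01 X58.40 Y177.33 F2909
G01 X64.29 Y159.15
G01 X72.72 Y140.76
G01 X80.30 Y125.48
G01 X83.68 Y116.60
G01 X79.48 Y117.44
M5
G00 X73.92 Y82.06
M3 S342
G01 X79.45 Y75.53 F2909
G01 X78.54 Y67.56
G01 X74.19 Y58.72
G01 X69.37 Y49.56
G01 X67.06 Y40.64
G01 X70.26 Y32.51
M5
G00 X0.00 Y0.00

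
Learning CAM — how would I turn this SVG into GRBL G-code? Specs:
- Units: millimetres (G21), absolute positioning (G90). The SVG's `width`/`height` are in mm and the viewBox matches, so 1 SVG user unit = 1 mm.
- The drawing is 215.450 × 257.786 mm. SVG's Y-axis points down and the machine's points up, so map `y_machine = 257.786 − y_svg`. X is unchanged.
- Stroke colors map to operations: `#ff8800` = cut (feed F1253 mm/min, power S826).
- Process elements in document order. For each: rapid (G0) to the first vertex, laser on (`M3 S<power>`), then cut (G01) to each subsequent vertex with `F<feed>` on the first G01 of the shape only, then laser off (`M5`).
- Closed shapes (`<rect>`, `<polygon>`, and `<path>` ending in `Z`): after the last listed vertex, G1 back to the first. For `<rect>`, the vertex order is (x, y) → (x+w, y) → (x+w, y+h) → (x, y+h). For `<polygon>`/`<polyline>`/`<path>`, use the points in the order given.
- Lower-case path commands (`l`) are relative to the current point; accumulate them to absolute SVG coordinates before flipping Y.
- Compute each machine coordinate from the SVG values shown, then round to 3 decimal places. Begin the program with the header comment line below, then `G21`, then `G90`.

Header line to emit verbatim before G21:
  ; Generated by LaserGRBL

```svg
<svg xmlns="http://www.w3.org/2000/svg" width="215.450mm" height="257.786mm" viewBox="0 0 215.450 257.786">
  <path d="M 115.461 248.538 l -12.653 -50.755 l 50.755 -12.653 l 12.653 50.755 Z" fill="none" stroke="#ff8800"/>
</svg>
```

; Generated by LaserGRBL
G21
G90
G0 X115.461 Y9.248
M3 S826
G01 X102.808 Y60.003 F1253
G01 X153.563 Y72.656
G01 X166.216 Y21.901
G01 X115.461 Y9.248
M5

Since the viewBox matches the mm dimensions, user units are millimetres directly. The only transform is the Y-flip y_m = 257.786 − y_svg.

Shape 1 is a regular polygon drawn with `<path>`. Its stroke #ff8800 means cut at S826, F1253. After flipping Y the toolpath is (115.461,9.248) → (102.808,60.003) → (153.563,72.656) → (166.216,21.901) → (115.461,9.248), returning to the start.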